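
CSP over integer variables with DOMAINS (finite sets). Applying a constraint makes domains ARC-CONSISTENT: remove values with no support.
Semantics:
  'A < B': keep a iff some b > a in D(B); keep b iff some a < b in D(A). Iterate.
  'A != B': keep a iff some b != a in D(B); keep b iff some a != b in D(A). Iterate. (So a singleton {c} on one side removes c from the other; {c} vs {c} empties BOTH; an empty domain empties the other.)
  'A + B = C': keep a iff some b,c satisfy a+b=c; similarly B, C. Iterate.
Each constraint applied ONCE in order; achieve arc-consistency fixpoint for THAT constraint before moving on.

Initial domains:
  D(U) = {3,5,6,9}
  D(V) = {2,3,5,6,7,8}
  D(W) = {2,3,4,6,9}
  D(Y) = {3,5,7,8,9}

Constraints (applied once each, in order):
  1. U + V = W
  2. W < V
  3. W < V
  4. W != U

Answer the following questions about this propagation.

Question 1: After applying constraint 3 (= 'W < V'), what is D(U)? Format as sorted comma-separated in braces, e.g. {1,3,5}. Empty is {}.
Answer: {3,6}

Derivation:
Constraint 1 (U + V = W) on D(U)={3,5,6,9} D(V)={2,3,5,6,7,8} D(W)={2,3,4,6,9}: U {3,5,6,9}->{3,6}; V {2,3,5,6,7,8}->{3,6}; W {2,3,4,6,9}->{6,9}
Constraint 2 (W < V) on D(W)={6,9} D(V)={3,6}: W {6,9}->{}; V {3,6}->{}
Constraint 3 (W < V) on D(W)={} D(V)={}: no change
So after constraint 3: D(U) = {3,6}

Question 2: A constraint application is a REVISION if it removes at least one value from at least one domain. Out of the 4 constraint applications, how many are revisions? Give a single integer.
Constraint 1 (U + V = W) on D(U)={3,5,6,9} D(V)={2,3,5,6,7,8} D(W)={2,3,4,6,9}: U {3,5,6,9}->{3,6}; V {2,3,5,6,7,8}->{3,6}; W {2,3,4,6,9}->{6,9} => REVISION
Constraint 2 (W < V) on D(W)={6,9} D(V)={3,6}: W {6,9}->{}; V {3,6}->{} => REVISION
Constraint 3 (W < V) on D(W)={} D(V)={}: no change => not a revision
Constraint 4 (W != U) on D(W)={} D(U)={3,6}: U {3,6}->{} => REVISION
Total revisions = 3

Answer: 3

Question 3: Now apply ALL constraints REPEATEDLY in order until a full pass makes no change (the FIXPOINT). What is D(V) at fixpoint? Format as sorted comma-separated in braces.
Answer: {}

Derivation:
pass 0 (initial): D(V)={2,3,5,6,7,8}
pass 1: U {3,5,6,9}->{}; V {2,3,5,6,7,8}->{}; W {2,3,4,6,9}->{}
pass 2: no change
Fixpoint after 2 passes: D(V) = {}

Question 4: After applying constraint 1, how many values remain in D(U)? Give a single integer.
Constraint 1 (U + V = W) on D(U)={3,5,6,9} D(V)={2,3,5,6,7,8} D(W)={2,3,4,6,9}: U {3,5,6,9}->{3,6}; V {2,3,5,6,7,8}->{3,6}; W {2,3,4,6,9}->{6,9}
So after constraint 1: D(U)={3,6}, size = 2

Answer: 2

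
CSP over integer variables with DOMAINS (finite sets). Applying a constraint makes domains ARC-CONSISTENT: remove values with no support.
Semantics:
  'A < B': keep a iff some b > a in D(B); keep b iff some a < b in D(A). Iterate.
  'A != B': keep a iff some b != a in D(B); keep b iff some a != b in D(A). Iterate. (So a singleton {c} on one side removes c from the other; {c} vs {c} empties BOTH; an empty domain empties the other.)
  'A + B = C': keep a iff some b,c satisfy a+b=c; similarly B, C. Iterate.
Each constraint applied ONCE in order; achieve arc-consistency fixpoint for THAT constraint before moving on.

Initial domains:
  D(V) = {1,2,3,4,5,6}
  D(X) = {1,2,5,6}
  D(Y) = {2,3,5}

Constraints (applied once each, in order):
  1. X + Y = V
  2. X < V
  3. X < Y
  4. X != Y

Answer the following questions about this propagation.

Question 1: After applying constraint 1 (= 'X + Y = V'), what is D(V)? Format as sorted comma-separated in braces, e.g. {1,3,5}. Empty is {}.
Answer: {3,4,5,6}

Derivation:
Constraint 1 (X + Y = V) on D(X)={1,2,5,6} D(Y)={2,3,5} D(V)={1,2,3,4,5,6}: X {1,2,5,6}->{1,2}; V {1,2,3,4,5,6}->{3,4,5,6}
So after constraint 1: D(V) = {3,4,5,6}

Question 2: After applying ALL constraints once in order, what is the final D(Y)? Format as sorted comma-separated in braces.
Constraint 1 (X + Y = V) on D(X)={1,2,5,6} D(Y)={2,3,5} D(V)={1,2,3,4,5,6}: X {1,2,5,6}->{1,2}; V {1,2,3,4,5,6}->{3,4,5,6}
Constraint 2 (X < V) on D(X)={1,2} D(V)={3,4,5,6}: no change
Constraint 3 (X < Y) on D(X)={1,2} D(Y)={2,3,5}: no change
Constraint 4 (X != Y) on D(X)={1,2} D(Y)={2,3,5}: no change
So after all 4 constraints: D(Y) = {2,3,5}

Answer: {2,3,5}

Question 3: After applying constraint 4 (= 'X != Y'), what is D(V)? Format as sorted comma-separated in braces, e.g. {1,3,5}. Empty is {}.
Constraint 1 (X + Y = V) on D(X)={1,2,5,6} D(Y)={2,3,5} D(V)={1,2,3,4,5,6}: X {1,2,5,6}->{1,2}; V {1,2,3,4,5,6}->{3,4,5,6}
Constraint 2 (X < V) on D(X)={1,2} D(V)={3,4,5,6}: no change
Constraint 3 (X < Y) on D(X)={1,2} D(Y)={2,3,5}: no change
Constraint 4 (X != Y) on D(X)={1,2} D(Y)={2,3,5}: no change
So after constraint 4: D(V) = {3,4,5,6}

Answer: {3,4,5,6}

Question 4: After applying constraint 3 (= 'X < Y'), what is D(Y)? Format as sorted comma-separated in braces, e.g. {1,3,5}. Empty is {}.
Answer: {2,3,5}

Derivation:
Constraint 1 (X + Y = V) on D(X)={1,2,5,6} D(Y)={2,3,5} D(V)={1,2,3,4,5,6}: X {1,2,5,6}->{1,2}; V {1,2,3,4,5,6}->{3,4,5,6}
Constraint 2 (X < V) on D(X)={1,2} D(V)={3,4,5,6}: no change
Constraint 3 (X < Y) on D(X)={1,2} D(Y)={2,3,5}: no change
So after constraint 3: D(Y) = {2,3,5}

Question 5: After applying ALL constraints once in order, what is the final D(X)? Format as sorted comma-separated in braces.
Constraint 1 (X + Y = V) on D(X)={1,2,5,6} D(Y)={2,3,5} D(V)={1,2,3,4,5,6}: X {1,2,5,6}->{1,2}; V {1,2,3,4,5,6}->{3,4,5,6}
Constraint 2 (X < V) on D(X)={1,2} D(V)={3,4,5,6}: no change
Constraint 3 (X < Y) on D(X)={1,2} D(Y)={2,3,5}: no change
Constraint 4 (X != Y) on D(X)={1,2} D(Y)={2,3,5}: no change
So after all 4 constraints: D(X) = {1,2}

Answer: {1,2}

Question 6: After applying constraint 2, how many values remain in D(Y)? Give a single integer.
Answer: 3

Derivation:
Constraint 1 (X + Y = V) on D(X)={1,2,5,6} D(Y)={2,3,5} D(V)={1,2,3,4,5,6}: X {1,2,5,6}->{1,2}; V {1,2,3,4,5,6}->{3,4,5,6}
Constraint 2 (X < V) on D(X)={1,2} D(V)={3,4,5,6}: no change
So after constraint 2: D(Y)={2,3,5}, size = 3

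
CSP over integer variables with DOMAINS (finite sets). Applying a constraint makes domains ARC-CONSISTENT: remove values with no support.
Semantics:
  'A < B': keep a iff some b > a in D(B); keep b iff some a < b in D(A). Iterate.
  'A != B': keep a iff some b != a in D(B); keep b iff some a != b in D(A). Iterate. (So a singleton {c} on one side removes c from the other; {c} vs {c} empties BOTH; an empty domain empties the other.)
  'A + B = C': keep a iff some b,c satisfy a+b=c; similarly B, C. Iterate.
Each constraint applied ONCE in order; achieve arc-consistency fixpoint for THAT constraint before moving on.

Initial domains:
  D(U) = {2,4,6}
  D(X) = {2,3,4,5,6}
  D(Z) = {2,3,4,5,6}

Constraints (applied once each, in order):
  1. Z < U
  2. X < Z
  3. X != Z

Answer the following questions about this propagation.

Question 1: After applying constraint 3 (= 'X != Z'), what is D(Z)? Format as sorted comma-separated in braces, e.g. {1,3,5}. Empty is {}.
Answer: {3,4,5}

Derivation:
Constraint 1 (Z < U) on D(Z)={2,3,4,5,6} D(U)={2,4,6}: Z {2,3,4,5,6}->{2,3,4,5}; U {2,4,6}->{4,6}
Constraint 2 (X < Z) on D(X)={2,3,4,5,6} D(Z)={2,3,4,5}: X {2,3,4,5,6}->{2,3,4}; Z {2,3,4,5}->{3,4,5}
Constraint 3 (X != Z) on D(X)={2,3,4} D(Z)={3,4,5}: no change
So after constraint 3: D(Z) = {3,4,5}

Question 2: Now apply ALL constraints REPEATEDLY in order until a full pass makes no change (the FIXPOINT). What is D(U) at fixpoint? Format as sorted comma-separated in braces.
Answer: {4,6}

Derivation:
pass 0 (initial): D(U)={2,4,6}
pass 1: U {2,4,6}->{4,6}; X {2,3,4,5,6}->{2,3,4}; Z {2,3,4,5,6}->{3,4,5}
pass 2: no change
Fixpoint after 2 passes: D(U) = {4,6}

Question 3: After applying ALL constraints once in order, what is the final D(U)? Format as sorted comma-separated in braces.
Answer: {4,6}

Derivation:
Constraint 1 (Z < U) on D(Z)={2,3,4,5,6} D(U)={2,4,6}: Z {2,3,4,5,6}->{2,3,4,5}; U {2,4,6}->{4,6}
Constraint 2 (X < Z) on D(X)={2,3,4,5,6} D(Z)={2,3,4,5}: X {2,3,4,5,6}->{2,3,4}; Z {2,3,4,5}->{3,4,5}
Constraint 3 (X != Z) on D(X)={2,3,4} D(Z)={3,4,5}: no change
So after all 3 constraints: D(U) = {4,6}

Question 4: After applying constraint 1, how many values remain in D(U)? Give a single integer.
Answer: 2

Derivation:
Constraint 1 (Z < U) on D(Z)={2,3,4,5,6} D(U)={2,4,6}: Z {2,3,4,5,6}->{2,3,4,5}; U {2,4,6}->{4,6}
So after constraint 1: D(U)={4,6}, size = 2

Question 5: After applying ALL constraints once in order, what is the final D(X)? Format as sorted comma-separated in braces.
Answer: {2,3,4}

Derivation:
Constraint 1 (Z < U) on D(Z)={2,3,4,5,6} D(U)={2,4,6}: Z {2,3,4,5,6}->{2,3,4,5}; U {2,4,6}->{4,6}
Constraint 2 (X < Z) on D(X)={2,3,4,5,6} D(Z)={2,3,4,5}: X {2,3,4,5,6}->{2,3,4}; Z {2,3,4,5}->{3,4,5}
Constraint 3 (X != Z) on D(X)={2,3,4} D(Z)={3,4,5}: no change
So after all 3 constraints: D(X) = {2,3,4}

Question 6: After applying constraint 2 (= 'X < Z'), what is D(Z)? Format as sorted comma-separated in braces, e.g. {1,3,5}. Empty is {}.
Answer: {3,4,5}

Derivation:
Constraint 1 (Z < U) on D(Z)={2,3,4,5,6} D(U)={2,4,6}: Z {2,3,4,5,6}->{2,3,4,5}; U {2,4,6}->{4,6}
Constraint 2 (X < Z) on D(X)={2,3,4,5,6} D(Z)={2,3,4,5}: X {2,3,4,5,6}->{2,3,4}; Z {2,3,4,5}->{3,4,5}
So after constraint 2: D(Z) = {3,4,5}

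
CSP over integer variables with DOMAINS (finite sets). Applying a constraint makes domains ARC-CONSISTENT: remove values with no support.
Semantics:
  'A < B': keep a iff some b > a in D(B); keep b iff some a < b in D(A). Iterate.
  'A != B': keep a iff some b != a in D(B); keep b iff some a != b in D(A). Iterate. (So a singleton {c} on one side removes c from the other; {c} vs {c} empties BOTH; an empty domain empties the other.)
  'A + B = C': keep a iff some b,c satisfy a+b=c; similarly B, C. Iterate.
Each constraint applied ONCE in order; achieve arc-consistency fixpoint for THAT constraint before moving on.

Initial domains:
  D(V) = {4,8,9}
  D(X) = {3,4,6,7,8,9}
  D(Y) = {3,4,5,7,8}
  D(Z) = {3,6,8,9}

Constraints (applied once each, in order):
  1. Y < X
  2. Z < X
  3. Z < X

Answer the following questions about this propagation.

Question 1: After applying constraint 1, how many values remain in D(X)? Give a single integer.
Constraint 1 (Y < X) on D(Y)={3,4,5,7,8} D(X)={3,4,6,7,8,9}: X {3,4,6,7,8,9}->{4,6,7,8,9}
So after constraint 1: D(X)={4,6,7,8,9}, size = 5

Answer: 5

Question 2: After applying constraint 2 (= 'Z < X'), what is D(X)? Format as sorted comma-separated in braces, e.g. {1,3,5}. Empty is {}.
Constraint 1 (Y < X) on D(Y)={3,4,5,7,8} D(X)={3,4,6,7,8,9}: X {3,4,6,7,8,9}->{4,6,7,8,9}
Constraint 2 (Z < X) on D(Z)={3,6,8,9} D(X)={4,6,7,8,9}: Z {3,6,8,9}->{3,6,8}
So after constraint 2: D(X) = {4,6,7,8,9}

Answer: {4,6,7,8,9}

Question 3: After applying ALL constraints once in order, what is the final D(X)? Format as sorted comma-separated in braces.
Answer: {4,6,7,8,9}

Derivation:
Constraint 1 (Y < X) on D(Y)={3,4,5,7,8} D(X)={3,4,6,7,8,9}: X {3,4,6,7,8,9}->{4,6,7,8,9}
Constraint 2 (Z < X) on D(Z)={3,6,8,9} D(X)={4,6,7,8,9}: Z {3,6,8,9}->{3,6,8}
Constraint 3 (Z < X) on D(Z)={3,6,8} D(X)={4,6,7,8,9}: no change
So after all 3 constraints: D(X) = {4,6,7,8,9}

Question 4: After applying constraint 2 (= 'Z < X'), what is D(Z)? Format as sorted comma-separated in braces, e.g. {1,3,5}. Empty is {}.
Constraint 1 (Y < X) on D(Y)={3,4,5,7,8} D(X)={3,4,6,7,8,9}: X {3,4,6,7,8,9}->{4,6,7,8,9}
Constraint 2 (Z < X) on D(Z)={3,6,8,9} D(X)={4,6,7,8,9}: Z {3,6,8,9}->{3,6,8}
So after constraint 2: D(Z) = {3,6,8}

Answer: {3,6,8}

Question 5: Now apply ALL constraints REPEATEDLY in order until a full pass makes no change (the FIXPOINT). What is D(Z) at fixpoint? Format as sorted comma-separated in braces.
pass 0 (initial): D(Z)={3,6,8,9}
pass 1: X {3,4,6,7,8,9}->{4,6,7,8,9}; Z {3,6,8,9}->{3,6,8}
pass 2: no change
Fixpoint after 2 passes: D(Z) = {3,6,8}

Answer: {3,6,8}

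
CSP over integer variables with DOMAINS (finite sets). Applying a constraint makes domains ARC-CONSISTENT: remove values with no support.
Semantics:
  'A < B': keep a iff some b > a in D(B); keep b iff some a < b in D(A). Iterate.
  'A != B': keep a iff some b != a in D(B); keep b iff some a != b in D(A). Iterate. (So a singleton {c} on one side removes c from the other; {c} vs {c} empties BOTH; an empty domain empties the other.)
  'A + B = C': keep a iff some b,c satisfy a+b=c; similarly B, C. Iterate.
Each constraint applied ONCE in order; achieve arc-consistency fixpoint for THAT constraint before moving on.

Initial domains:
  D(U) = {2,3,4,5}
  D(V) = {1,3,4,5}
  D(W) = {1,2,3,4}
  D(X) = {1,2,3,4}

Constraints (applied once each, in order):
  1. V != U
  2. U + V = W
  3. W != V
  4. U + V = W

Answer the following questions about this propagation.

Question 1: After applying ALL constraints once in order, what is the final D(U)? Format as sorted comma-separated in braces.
Constraint 1 (V != U) on D(V)={1,3,4,5} D(U)={2,3,4,5}: no change
Constraint 2 (U + V = W) on D(U)={2,3,4,5} D(V)={1,3,4,5} D(W)={1,2,3,4}: U {2,3,4,5}->{2,3}; V {1,3,4,5}->{1}; W {1,2,3,4}->{3,4}
Constraint 3 (W != V) on D(W)={3,4} D(V)={1}: no change
Constraint 4 (U + V = W) on D(U)={2,3} D(V)={1} D(W)={3,4}: no change
So after all 4 constraints: D(U) = {2,3}

Answer: {2,3}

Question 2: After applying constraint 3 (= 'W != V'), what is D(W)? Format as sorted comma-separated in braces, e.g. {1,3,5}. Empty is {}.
Answer: {3,4}

Derivation:
Constraint 1 (V != U) on D(V)={1,3,4,5} D(U)={2,3,4,5}: no change
Constraint 2 (U + V = W) on D(U)={2,3,4,5} D(V)={1,3,4,5} D(W)={1,2,3,4}: U {2,3,4,5}->{2,3}; V {1,3,4,5}->{1}; W {1,2,3,4}->{3,4}
Constraint 3 (W != V) on D(W)={3,4} D(V)={1}: no change
So after constraint 3: D(W) = {3,4}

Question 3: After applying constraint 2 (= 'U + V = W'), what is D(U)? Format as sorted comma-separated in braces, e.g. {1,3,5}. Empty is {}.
Answer: {2,3}

Derivation:
Constraint 1 (V != U) on D(V)={1,3,4,5} D(U)={2,3,4,5}: no change
Constraint 2 (U + V = W) on D(U)={2,3,4,5} D(V)={1,3,4,5} D(W)={1,2,3,4}: U {2,3,4,5}->{2,3}; V {1,3,4,5}->{1}; W {1,2,3,4}->{3,4}
So after constraint 2: D(U) = {2,3}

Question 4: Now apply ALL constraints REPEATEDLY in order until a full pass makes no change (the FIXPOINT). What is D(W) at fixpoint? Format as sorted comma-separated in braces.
pass 0 (initial): D(W)={1,2,3,4}
pass 1: U {2,3,4,5}->{2,3}; V {1,3,4,5}->{1}; W {1,2,3,4}->{3,4}
pass 2: no change
Fixpoint after 2 passes: D(W) = {3,4}

Answer: {3,4}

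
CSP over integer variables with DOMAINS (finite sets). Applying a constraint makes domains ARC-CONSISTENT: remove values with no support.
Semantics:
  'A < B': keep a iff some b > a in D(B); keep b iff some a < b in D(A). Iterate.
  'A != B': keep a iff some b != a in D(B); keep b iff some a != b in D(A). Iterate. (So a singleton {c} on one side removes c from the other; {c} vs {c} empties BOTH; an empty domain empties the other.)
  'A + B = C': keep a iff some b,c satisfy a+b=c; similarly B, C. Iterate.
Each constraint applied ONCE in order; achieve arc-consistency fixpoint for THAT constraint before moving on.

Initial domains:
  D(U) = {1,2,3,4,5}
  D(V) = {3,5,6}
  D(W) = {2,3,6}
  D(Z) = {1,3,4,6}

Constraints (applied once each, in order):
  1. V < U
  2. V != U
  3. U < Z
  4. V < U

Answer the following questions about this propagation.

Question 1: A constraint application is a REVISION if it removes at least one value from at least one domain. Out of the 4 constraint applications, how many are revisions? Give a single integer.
Answer: 2

Derivation:
Constraint 1 (V < U) on D(V)={3,5,6} D(U)={1,2,3,4,5}: V {3,5,6}->{3}; U {1,2,3,4,5}->{4,5} => REVISION
Constraint 2 (V != U) on D(V)={3} D(U)={4,5}: no change => not a revision
Constraint 3 (U < Z) on D(U)={4,5} D(Z)={1,3,4,6}: Z {1,3,4,6}->{6} => REVISION
Constraint 4 (V < U) on D(V)={3} D(U)={4,5}: no change => not a revision
Total revisions = 2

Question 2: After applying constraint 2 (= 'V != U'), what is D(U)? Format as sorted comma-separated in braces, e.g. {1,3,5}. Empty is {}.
Constraint 1 (V < U) on D(V)={3,5,6} D(U)={1,2,3,4,5}: V {3,5,6}->{3}; U {1,2,3,4,5}->{4,5}
Constraint 2 (V != U) on D(V)={3} D(U)={4,5}: no change
So after constraint 2: D(U) = {4,5}

Answer: {4,5}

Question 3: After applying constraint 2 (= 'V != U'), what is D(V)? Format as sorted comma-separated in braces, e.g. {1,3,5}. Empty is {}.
Answer: {3}

Derivation:
Constraint 1 (V < U) on D(V)={3,5,6} D(U)={1,2,3,4,5}: V {3,5,6}->{3}; U {1,2,3,4,5}->{4,5}
Constraint 2 (V != U) on D(V)={3} D(U)={4,5}: no change
So after constraint 2: D(V) = {3}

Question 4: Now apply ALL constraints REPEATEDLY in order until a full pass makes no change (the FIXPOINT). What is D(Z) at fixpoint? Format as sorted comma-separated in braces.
pass 0 (initial): D(Z)={1,3,4,6}
pass 1: U {1,2,3,4,5}->{4,5}; V {3,5,6}->{3}; Z {1,3,4,6}->{6}
pass 2: no change
Fixpoint after 2 passes: D(Z) = {6}

Answer: {6}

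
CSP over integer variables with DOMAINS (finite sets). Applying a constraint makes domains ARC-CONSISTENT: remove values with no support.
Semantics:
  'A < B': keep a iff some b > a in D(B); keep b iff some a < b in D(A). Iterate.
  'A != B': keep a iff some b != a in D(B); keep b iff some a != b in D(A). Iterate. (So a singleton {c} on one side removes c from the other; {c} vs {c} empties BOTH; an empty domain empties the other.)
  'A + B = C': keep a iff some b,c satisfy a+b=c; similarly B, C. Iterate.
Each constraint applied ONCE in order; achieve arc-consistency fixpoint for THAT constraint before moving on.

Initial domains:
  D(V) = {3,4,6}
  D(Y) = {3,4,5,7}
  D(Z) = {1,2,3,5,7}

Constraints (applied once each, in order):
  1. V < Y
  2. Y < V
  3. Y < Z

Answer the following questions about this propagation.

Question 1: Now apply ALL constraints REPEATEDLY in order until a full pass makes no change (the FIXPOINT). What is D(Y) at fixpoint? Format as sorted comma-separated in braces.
Answer: {}

Derivation:
pass 0 (initial): D(Y)={3,4,5,7}
pass 1: V {3,4,6}->{6}; Y {3,4,5,7}->{4,5}; Z {1,2,3,5,7}->{5,7}
pass 2: V {6}->{}; Y {4,5}->{}; Z {5,7}->{}
pass 3: no change
Fixpoint after 3 passes: D(Y) = {}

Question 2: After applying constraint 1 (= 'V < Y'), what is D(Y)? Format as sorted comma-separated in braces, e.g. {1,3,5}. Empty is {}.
Constraint 1 (V < Y) on D(V)={3,4,6} D(Y)={3,4,5,7}: Y {3,4,5,7}->{4,5,7}
So after constraint 1: D(Y) = {4,5,7}

Answer: {4,5,7}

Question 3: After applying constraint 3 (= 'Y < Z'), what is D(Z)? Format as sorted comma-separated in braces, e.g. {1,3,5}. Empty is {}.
Answer: {5,7}

Derivation:
Constraint 1 (V < Y) on D(V)={3,4,6} D(Y)={3,4,5,7}: Y {3,4,5,7}->{4,5,7}
Constraint 2 (Y < V) on D(Y)={4,5,7} D(V)={3,4,6}: Y {4,5,7}->{4,5}; V {3,4,6}->{6}
Constraint 3 (Y < Z) on D(Y)={4,5} D(Z)={1,2,3,5,7}: Z {1,2,3,5,7}->{5,7}
So after constraint 3: D(Z) = {5,7}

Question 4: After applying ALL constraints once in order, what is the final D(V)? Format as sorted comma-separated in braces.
Constraint 1 (V < Y) on D(V)={3,4,6} D(Y)={3,4,5,7}: Y {3,4,5,7}->{4,5,7}
Constraint 2 (Y < V) on D(Y)={4,5,7} D(V)={3,4,6}: Y {4,5,7}->{4,5}; V {3,4,6}->{6}
Constraint 3 (Y < Z) on D(Y)={4,5} D(Z)={1,2,3,5,7}: Z {1,2,3,5,7}->{5,7}
So after all 3 constraints: D(V) = {6}

Answer: {6}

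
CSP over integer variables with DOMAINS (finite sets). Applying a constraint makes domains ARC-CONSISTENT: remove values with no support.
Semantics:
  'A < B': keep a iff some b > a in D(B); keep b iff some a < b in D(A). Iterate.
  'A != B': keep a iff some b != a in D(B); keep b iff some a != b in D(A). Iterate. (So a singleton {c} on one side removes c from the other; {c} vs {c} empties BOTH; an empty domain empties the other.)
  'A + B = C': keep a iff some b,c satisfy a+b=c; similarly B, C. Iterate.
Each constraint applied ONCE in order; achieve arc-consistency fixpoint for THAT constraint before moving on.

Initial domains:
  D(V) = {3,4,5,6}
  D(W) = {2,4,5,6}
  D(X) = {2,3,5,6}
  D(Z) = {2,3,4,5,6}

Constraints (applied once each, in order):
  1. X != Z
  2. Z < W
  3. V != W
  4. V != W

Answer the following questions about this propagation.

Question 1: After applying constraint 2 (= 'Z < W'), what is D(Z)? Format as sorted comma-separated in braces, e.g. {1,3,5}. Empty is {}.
Answer: {2,3,4,5}

Derivation:
Constraint 1 (X != Z) on D(X)={2,3,5,6} D(Z)={2,3,4,5,6}: no change
Constraint 2 (Z < W) on D(Z)={2,3,4,5,6} D(W)={2,4,5,6}: Z {2,3,4,5,6}->{2,3,4,5}; W {2,4,5,6}->{4,5,6}
So after constraint 2: D(Z) = {2,3,4,5}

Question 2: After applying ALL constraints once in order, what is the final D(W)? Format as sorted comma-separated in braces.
Answer: {4,5,6}

Derivation:
Constraint 1 (X != Z) on D(X)={2,3,5,6} D(Z)={2,3,4,5,6}: no change
Constraint 2 (Z < W) on D(Z)={2,3,4,5,6} D(W)={2,4,5,6}: Z {2,3,4,5,6}->{2,3,4,5}; W {2,4,5,6}->{4,5,6}
Constraint 3 (V != W) on D(V)={3,4,5,6} D(W)={4,5,6}: no change
Constraint 4 (V != W) on D(V)={3,4,5,6} D(W)={4,5,6}: no change
So after all 4 constraints: D(W) = {4,5,6}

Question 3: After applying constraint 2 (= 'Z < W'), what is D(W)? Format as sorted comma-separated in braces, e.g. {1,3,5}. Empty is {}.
Answer: {4,5,6}

Derivation:
Constraint 1 (X != Z) on D(X)={2,3,5,6} D(Z)={2,3,4,5,6}: no change
Constraint 2 (Z < W) on D(Z)={2,3,4,5,6} D(W)={2,4,5,6}: Z {2,3,4,5,6}->{2,3,4,5}; W {2,4,5,6}->{4,5,6}
So after constraint 2: D(W) = {4,5,6}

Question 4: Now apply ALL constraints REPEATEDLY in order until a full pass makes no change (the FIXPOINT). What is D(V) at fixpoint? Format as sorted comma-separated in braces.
pass 0 (initial): D(V)={3,4,5,6}
pass 1: W {2,4,5,6}->{4,5,6}; Z {2,3,4,5,6}->{2,3,4,5}
pass 2: no change
Fixpoint after 2 passes: D(V) = {3,4,5,6}

Answer: {3,4,5,6}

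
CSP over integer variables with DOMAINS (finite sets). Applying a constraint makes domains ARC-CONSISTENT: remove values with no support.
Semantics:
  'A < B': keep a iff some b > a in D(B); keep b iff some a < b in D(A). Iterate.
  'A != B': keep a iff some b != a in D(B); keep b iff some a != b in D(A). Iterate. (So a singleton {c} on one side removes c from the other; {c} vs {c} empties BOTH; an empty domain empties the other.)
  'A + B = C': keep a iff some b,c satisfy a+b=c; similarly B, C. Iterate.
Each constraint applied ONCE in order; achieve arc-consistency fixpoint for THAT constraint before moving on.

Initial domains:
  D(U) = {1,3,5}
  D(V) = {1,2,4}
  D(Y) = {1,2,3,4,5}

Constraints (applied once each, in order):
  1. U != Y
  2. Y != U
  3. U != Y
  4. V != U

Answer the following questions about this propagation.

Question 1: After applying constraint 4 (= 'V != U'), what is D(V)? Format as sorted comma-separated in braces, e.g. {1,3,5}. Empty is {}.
Constraint 1 (U != Y) on D(U)={1,3,5} D(Y)={1,2,3,4,5}: no change
Constraint 2 (Y != U) on D(Y)={1,2,3,4,5} D(U)={1,3,5}: no change
Constraint 3 (U != Y) on D(U)={1,3,5} D(Y)={1,2,3,4,5}: no change
Constraint 4 (V != U) on D(V)={1,2,4} D(U)={1,3,5}: no change
So after constraint 4: D(V) = {1,2,4}

Answer: {1,2,4}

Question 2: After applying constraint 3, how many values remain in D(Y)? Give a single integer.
Constraint 1 (U != Y) on D(U)={1,3,5} D(Y)={1,2,3,4,5}: no change
Constraint 2 (Y != U) on D(Y)={1,2,3,4,5} D(U)={1,3,5}: no change
Constraint 3 (U != Y) on D(U)={1,3,5} D(Y)={1,2,3,4,5}: no change
So after constraint 3: D(Y)={1,2,3,4,5}, size = 5

Answer: 5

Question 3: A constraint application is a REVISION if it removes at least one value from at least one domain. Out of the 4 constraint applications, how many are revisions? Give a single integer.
Constraint 1 (U != Y) on D(U)={1,3,5} D(Y)={1,2,3,4,5}: no change => not a revision
Constraint 2 (Y != U) on D(Y)={1,2,3,4,5} D(U)={1,3,5}: no change => not a revision
Constraint 3 (U != Y) on D(U)={1,3,5} D(Y)={1,2,3,4,5}: no change => not a revision
Constraint 4 (V != U) on D(V)={1,2,4} D(U)={1,3,5}: no change => not a revision
Total revisions = 0

Answer: 0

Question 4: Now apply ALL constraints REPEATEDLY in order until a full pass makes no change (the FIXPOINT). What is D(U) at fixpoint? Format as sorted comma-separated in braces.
pass 0 (initial): D(U)={1,3,5}
pass 1: no change
Fixpoint after 1 passes: D(U) = {1,3,5}

Answer: {1,3,5}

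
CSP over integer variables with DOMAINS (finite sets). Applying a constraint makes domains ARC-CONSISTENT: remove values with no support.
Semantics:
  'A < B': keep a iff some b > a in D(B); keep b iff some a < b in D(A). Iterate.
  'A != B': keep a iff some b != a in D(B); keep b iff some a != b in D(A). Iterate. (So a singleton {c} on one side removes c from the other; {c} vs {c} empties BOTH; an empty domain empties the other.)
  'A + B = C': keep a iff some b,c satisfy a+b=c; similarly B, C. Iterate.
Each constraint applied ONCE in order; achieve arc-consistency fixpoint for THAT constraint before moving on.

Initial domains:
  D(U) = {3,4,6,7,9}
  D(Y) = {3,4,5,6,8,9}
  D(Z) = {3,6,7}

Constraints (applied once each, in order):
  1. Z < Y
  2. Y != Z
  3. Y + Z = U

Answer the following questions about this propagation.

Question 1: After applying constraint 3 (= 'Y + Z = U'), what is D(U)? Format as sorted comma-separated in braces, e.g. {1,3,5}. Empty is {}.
Constraint 1 (Z < Y) on D(Z)={3,6,7} D(Y)={3,4,5,6,8,9}: Y {3,4,5,6,8,9}->{4,5,6,8,9}
Constraint 2 (Y != Z) on D(Y)={4,5,6,8,9} D(Z)={3,6,7}: no change
Constraint 3 (Y + Z = U) on D(Y)={4,5,6,8,9} D(Z)={3,6,7} D(U)={3,4,6,7,9}: Y {4,5,6,8,9}->{4,6}; Z {3,6,7}->{3}; U {3,4,6,7,9}->{7,9}
So after constraint 3: D(U) = {7,9}

Answer: {7,9}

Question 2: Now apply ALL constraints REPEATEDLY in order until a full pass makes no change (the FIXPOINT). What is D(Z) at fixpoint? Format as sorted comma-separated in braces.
pass 0 (initial): D(Z)={3,6,7}
pass 1: U {3,4,6,7,9}->{7,9}; Y {3,4,5,6,8,9}->{4,6}; Z {3,6,7}->{3}
pass 2: no change
Fixpoint after 2 passes: D(Z) = {3}

Answer: {3}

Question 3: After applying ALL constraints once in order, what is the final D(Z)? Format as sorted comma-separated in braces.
Constraint 1 (Z < Y) on D(Z)={3,6,7} D(Y)={3,4,5,6,8,9}: Y {3,4,5,6,8,9}->{4,5,6,8,9}
Constraint 2 (Y != Z) on D(Y)={4,5,6,8,9} D(Z)={3,6,7}: no change
Constraint 3 (Y + Z = U) on D(Y)={4,5,6,8,9} D(Z)={3,6,7} D(U)={3,4,6,7,9}: Y {4,5,6,8,9}->{4,6}; Z {3,6,7}->{3}; U {3,4,6,7,9}->{7,9}
So after all 3 constraints: D(Z) = {3}

Answer: {3}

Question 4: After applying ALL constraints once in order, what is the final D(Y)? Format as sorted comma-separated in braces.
Answer: {4,6}

Derivation:
Constraint 1 (Z < Y) on D(Z)={3,6,7} D(Y)={3,4,5,6,8,9}: Y {3,4,5,6,8,9}->{4,5,6,8,9}
Constraint 2 (Y != Z) on D(Y)={4,5,6,8,9} D(Z)={3,6,7}: no change
Constraint 3 (Y + Z = U) on D(Y)={4,5,6,8,9} D(Z)={3,6,7} D(U)={3,4,6,7,9}: Y {4,5,6,8,9}->{4,6}; Z {3,6,7}->{3}; U {3,4,6,7,9}->{7,9}
So after all 3 constraints: D(Y) = {4,6}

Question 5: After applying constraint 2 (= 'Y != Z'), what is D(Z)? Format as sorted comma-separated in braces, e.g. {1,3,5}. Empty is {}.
Constraint 1 (Z < Y) on D(Z)={3,6,7} D(Y)={3,4,5,6,8,9}: Y {3,4,5,6,8,9}->{4,5,6,8,9}
Constraint 2 (Y != Z) on D(Y)={4,5,6,8,9} D(Z)={3,6,7}: no change
So after constraint 2: D(Z) = {3,6,7}

Answer: {3,6,7}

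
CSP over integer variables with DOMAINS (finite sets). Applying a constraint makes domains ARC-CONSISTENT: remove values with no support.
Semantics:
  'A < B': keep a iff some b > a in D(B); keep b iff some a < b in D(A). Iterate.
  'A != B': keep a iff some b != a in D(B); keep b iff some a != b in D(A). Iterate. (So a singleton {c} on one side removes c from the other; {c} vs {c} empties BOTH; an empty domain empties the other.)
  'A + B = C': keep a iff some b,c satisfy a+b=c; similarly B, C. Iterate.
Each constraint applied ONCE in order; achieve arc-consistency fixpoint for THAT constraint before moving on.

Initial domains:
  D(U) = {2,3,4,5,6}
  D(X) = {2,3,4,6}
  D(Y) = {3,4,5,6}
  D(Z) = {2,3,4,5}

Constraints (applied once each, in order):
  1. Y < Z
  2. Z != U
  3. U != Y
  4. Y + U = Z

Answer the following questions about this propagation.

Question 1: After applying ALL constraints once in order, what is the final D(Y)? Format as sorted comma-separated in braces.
Constraint 1 (Y < Z) on D(Y)={3,4,5,6} D(Z)={2,3,4,5}: Y {3,4,5,6}->{3,4}; Z {2,3,4,5}->{4,5}
Constraint 2 (Z != U) on D(Z)={4,5} D(U)={2,3,4,5,6}: no change
Constraint 3 (U != Y) on D(U)={2,3,4,5,6} D(Y)={3,4}: no change
Constraint 4 (Y + U = Z) on D(Y)={3,4} D(U)={2,3,4,5,6} D(Z)={4,5}: Y {3,4}->{3}; U {2,3,4,5,6}->{2}; Z {4,5}->{5}
So after all 4 constraints: D(Y) = {3}

Answer: {3}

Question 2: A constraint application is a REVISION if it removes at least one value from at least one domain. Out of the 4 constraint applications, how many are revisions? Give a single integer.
Answer: 2

Derivation:
Constraint 1 (Y < Z) on D(Y)={3,4,5,6} D(Z)={2,3,4,5}: Y {3,4,5,6}->{3,4}; Z {2,3,4,5}->{4,5} => REVISION
Constraint 2 (Z != U) on D(Z)={4,5} D(U)={2,3,4,5,6}: no change => not a revision
Constraint 3 (U != Y) on D(U)={2,3,4,5,6} D(Y)={3,4}: no change => not a revision
Constraint 4 (Y + U = Z) on D(Y)={3,4} D(U)={2,3,4,5,6} D(Z)={4,5}: Y {3,4}->{3}; U {2,3,4,5,6}->{2}; Z {4,5}->{5} => REVISION
Total revisions = 2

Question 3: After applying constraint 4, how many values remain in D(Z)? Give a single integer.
Constraint 1 (Y < Z) on D(Y)={3,4,5,6} D(Z)={2,3,4,5}: Y {3,4,5,6}->{3,4}; Z {2,3,4,5}->{4,5}
Constraint 2 (Z != U) on D(Z)={4,5} D(U)={2,3,4,5,6}: no change
Constraint 3 (U != Y) on D(U)={2,3,4,5,6} D(Y)={3,4}: no change
Constraint 4 (Y + U = Z) on D(Y)={3,4} D(U)={2,3,4,5,6} D(Z)={4,5}: Y {3,4}->{3}; U {2,3,4,5,6}->{2}; Z {4,5}->{5}
So after constraint 4: D(Z)={5}, size = 1

Answer: 1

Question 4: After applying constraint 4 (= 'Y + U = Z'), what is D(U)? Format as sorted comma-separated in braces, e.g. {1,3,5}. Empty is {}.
Answer: {2}

Derivation:
Constraint 1 (Y < Z) on D(Y)={3,4,5,6} D(Z)={2,3,4,5}: Y {3,4,5,6}->{3,4}; Z {2,3,4,5}->{4,5}
Constraint 2 (Z != U) on D(Z)={4,5} D(U)={2,3,4,5,6}: no change
Constraint 3 (U != Y) on D(U)={2,3,4,5,6} D(Y)={3,4}: no change
Constraint 4 (Y + U = Z) on D(Y)={3,4} D(U)={2,3,4,5,6} D(Z)={4,5}: Y {3,4}->{3}; U {2,3,4,5,6}->{2}; Z {4,5}->{5}
So after constraint 4: D(U) = {2}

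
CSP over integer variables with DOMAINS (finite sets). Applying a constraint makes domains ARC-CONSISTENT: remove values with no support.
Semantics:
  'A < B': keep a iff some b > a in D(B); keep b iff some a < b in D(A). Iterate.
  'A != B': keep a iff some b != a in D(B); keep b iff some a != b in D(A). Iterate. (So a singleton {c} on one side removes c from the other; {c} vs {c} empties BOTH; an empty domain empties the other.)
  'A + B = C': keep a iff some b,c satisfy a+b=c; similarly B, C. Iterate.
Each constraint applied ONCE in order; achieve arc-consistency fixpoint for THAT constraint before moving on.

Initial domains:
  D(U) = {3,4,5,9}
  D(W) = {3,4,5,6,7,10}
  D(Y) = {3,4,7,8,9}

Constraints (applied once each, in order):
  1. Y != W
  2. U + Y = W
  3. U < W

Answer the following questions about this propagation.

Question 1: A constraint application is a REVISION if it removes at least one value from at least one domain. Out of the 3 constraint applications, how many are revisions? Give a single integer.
Answer: 1

Derivation:
Constraint 1 (Y != W) on D(Y)={3,4,7,8,9} D(W)={3,4,5,6,7,10}: no change => not a revision
Constraint 2 (U + Y = W) on D(U)={3,4,5,9} D(Y)={3,4,7,8,9} D(W)={3,4,5,6,7,10}: U {3,4,5,9}->{3,4}; Y {3,4,7,8,9}->{3,4,7}; W {3,4,5,6,7,10}->{6,7,10} => REVISION
Constraint 3 (U < W) on D(U)={3,4} D(W)={6,7,10}: no change => not a revision
Total revisions = 1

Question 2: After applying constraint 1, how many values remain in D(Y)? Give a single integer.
Constraint 1 (Y != W) on D(Y)={3,4,7,8,9} D(W)={3,4,5,6,7,10}: no change
So after constraint 1: D(Y)={3,4,7,8,9}, size = 5

Answer: 5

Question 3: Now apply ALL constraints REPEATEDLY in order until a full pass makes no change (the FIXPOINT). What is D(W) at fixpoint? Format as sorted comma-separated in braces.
Answer: {6,7,10}

Derivation:
pass 0 (initial): D(W)={3,4,5,6,7,10}
pass 1: U {3,4,5,9}->{3,4}; W {3,4,5,6,7,10}->{6,7,10}; Y {3,4,7,8,9}->{3,4,7}
pass 2: no change
Fixpoint after 2 passes: D(W) = {6,7,10}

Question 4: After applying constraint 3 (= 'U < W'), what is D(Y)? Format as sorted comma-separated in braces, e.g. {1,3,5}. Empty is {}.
Answer: {3,4,7}

Derivation:
Constraint 1 (Y != W) on D(Y)={3,4,7,8,9} D(W)={3,4,5,6,7,10}: no change
Constraint 2 (U + Y = W) on D(U)={3,4,5,9} D(Y)={3,4,7,8,9} D(W)={3,4,5,6,7,10}: U {3,4,5,9}->{3,4}; Y {3,4,7,8,9}->{3,4,7}; W {3,4,5,6,7,10}->{6,7,10}
Constraint 3 (U < W) on D(U)={3,4} D(W)={6,7,10}: no change
So after constraint 3: D(Y) = {3,4,7}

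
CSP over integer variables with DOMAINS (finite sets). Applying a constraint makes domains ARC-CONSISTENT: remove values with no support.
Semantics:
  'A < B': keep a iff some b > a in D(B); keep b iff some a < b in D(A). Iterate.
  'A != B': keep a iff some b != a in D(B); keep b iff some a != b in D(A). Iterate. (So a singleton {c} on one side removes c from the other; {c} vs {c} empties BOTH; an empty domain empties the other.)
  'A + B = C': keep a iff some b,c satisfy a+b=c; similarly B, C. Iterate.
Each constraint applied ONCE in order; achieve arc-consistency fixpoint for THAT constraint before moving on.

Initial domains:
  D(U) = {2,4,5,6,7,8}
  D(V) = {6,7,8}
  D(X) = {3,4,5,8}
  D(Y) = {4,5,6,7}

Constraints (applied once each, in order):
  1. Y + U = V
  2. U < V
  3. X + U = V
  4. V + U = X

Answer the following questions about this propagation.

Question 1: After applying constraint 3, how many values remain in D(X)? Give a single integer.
Answer: 3

Derivation:
Constraint 1 (Y + U = V) on D(Y)={4,5,6,7} D(U)={2,4,5,6,7,8} D(V)={6,7,8}: Y {4,5,6,7}->{4,5,6}; U {2,4,5,6,7,8}->{2,4}
Constraint 2 (U < V) on D(U)={2,4} D(V)={6,7,8}: no change
Constraint 3 (X + U = V) on D(X)={3,4,5,8} D(U)={2,4} D(V)={6,7,8}: X {3,4,5,8}->{3,4,5}
So after constraint 3: D(X)={3,4,5}, size = 3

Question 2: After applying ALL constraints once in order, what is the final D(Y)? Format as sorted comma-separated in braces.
Constraint 1 (Y + U = V) on D(Y)={4,5,6,7} D(U)={2,4,5,6,7,8} D(V)={6,7,8}: Y {4,5,6,7}->{4,5,6}; U {2,4,5,6,7,8}->{2,4}
Constraint 2 (U < V) on D(U)={2,4} D(V)={6,7,8}: no change
Constraint 3 (X + U = V) on D(X)={3,4,5,8} D(U)={2,4} D(V)={6,7,8}: X {3,4,5,8}->{3,4,5}
Constraint 4 (V + U = X) on D(V)={6,7,8} D(U)={2,4} D(X)={3,4,5}: V {6,7,8}->{}; U {2,4}->{}; X {3,4,5}->{}
So after all 4 constraints: D(Y) = {4,5,6}

Answer: {4,5,6}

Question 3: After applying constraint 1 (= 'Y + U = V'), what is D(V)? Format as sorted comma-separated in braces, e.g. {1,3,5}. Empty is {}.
Constraint 1 (Y + U = V) on D(Y)={4,5,6,7} D(U)={2,4,5,6,7,8} D(V)={6,7,8}: Y {4,5,6,7}->{4,5,6}; U {2,4,5,6,7,8}->{2,4}
So after constraint 1: D(V) = {6,7,8}

Answer: {6,7,8}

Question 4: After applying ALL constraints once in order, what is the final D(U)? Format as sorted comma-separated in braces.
Constraint 1 (Y + U = V) on D(Y)={4,5,6,7} D(U)={2,4,5,6,7,8} D(V)={6,7,8}: Y {4,5,6,7}->{4,5,6}; U {2,4,5,6,7,8}->{2,4}
Constraint 2 (U < V) on D(U)={2,4} D(V)={6,7,8}: no change
Constraint 3 (X + U = V) on D(X)={3,4,5,8} D(U)={2,4} D(V)={6,7,8}: X {3,4,5,8}->{3,4,5}
Constraint 4 (V + U = X) on D(V)={6,7,8} D(U)={2,4} D(X)={3,4,5}: V {6,7,8}->{}; U {2,4}->{}; X {3,4,5}->{}
So after all 4 constraints: D(U) = {}

Answer: {}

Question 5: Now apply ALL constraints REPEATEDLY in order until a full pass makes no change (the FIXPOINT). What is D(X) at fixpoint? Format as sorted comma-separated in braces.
Answer: {}

Derivation:
pass 0 (initial): D(X)={3,4,5,8}
pass 1: U {2,4,5,6,7,8}->{}; V {6,7,8}->{}; X {3,4,5,8}->{}; Y {4,5,6,7}->{4,5,6}
pass 2: Y {4,5,6}->{}
pass 3: no change
Fixpoint after 3 passes: D(X) = {}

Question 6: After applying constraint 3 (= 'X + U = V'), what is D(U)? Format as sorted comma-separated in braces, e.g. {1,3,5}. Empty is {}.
Constraint 1 (Y + U = V) on D(Y)={4,5,6,7} D(U)={2,4,5,6,7,8} D(V)={6,7,8}: Y {4,5,6,7}->{4,5,6}; U {2,4,5,6,7,8}->{2,4}
Constraint 2 (U < V) on D(U)={2,4} D(V)={6,7,8}: no change
Constraint 3 (X + U = V) on D(X)={3,4,5,8} D(U)={2,4} D(V)={6,7,8}: X {3,4,5,8}->{3,4,5}
So after constraint 3: D(U) = {2,4}

Answer: {2,4}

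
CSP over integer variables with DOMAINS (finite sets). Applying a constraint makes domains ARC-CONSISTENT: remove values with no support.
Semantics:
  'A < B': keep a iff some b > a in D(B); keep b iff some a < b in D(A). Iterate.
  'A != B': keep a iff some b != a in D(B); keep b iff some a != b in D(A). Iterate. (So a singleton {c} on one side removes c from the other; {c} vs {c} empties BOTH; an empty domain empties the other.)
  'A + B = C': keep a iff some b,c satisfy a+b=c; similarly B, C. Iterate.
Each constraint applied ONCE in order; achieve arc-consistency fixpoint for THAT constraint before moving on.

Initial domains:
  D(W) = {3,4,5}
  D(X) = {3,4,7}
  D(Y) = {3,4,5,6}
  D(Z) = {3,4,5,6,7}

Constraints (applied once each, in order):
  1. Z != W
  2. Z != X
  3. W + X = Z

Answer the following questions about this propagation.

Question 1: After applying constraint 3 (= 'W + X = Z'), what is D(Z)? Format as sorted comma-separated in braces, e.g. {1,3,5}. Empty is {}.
Constraint 1 (Z != W) on D(Z)={3,4,5,6,7} D(W)={3,4,5}: no change
Constraint 2 (Z != X) on D(Z)={3,4,5,6,7} D(X)={3,4,7}: no change
Constraint 3 (W + X = Z) on D(W)={3,4,5} D(X)={3,4,7} D(Z)={3,4,5,6,7}: W {3,4,5}->{3,4}; X {3,4,7}->{3,4}; Z {3,4,5,6,7}->{6,7}
So after constraint 3: D(Z) = {6,7}

Answer: {6,7}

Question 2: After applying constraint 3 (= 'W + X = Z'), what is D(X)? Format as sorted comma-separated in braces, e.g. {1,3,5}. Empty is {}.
Constraint 1 (Z != W) on D(Z)={3,4,5,6,7} D(W)={3,4,5}: no change
Constraint 2 (Z != X) on D(Z)={3,4,5,6,7} D(X)={3,4,7}: no change
Constraint 3 (W + X = Z) on D(W)={3,4,5} D(X)={3,4,7} D(Z)={3,4,5,6,7}: W {3,4,5}->{3,4}; X {3,4,7}->{3,4}; Z {3,4,5,6,7}->{6,7}
So after constraint 3: D(X) = {3,4}

Answer: {3,4}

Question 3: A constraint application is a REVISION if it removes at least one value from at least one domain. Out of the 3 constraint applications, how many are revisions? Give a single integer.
Constraint 1 (Z != W) on D(Z)={3,4,5,6,7} D(W)={3,4,5}: no change => not a revision
Constraint 2 (Z != X) on D(Z)={3,4,5,6,7} D(X)={3,4,7}: no change => not a revision
Constraint 3 (W + X = Z) on D(W)={3,4,5} D(X)={3,4,7} D(Z)={3,4,5,6,7}: W {3,4,5}->{3,4}; X {3,4,7}->{3,4}; Z {3,4,5,6,7}->{6,7} => REVISION
Total revisions = 1

Answer: 1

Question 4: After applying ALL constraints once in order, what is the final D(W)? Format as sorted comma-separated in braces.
Constraint 1 (Z != W) on D(Z)={3,4,5,6,7} D(W)={3,4,5}: no change
Constraint 2 (Z != X) on D(Z)={3,4,5,6,7} D(X)={3,4,7}: no change
Constraint 3 (W + X = Z) on D(W)={3,4,5} D(X)={3,4,7} D(Z)={3,4,5,6,7}: W {3,4,5}->{3,4}; X {3,4,7}->{3,4}; Z {3,4,5,6,7}->{6,7}
So after all 3 constraints: D(W) = {3,4}

Answer: {3,4}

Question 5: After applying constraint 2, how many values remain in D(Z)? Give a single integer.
Constraint 1 (Z != W) on D(Z)={3,4,5,6,7} D(W)={3,4,5}: no change
Constraint 2 (Z != X) on D(Z)={3,4,5,6,7} D(X)={3,4,7}: no change
So after constraint 2: D(Z)={3,4,5,6,7}, size = 5

Answer: 5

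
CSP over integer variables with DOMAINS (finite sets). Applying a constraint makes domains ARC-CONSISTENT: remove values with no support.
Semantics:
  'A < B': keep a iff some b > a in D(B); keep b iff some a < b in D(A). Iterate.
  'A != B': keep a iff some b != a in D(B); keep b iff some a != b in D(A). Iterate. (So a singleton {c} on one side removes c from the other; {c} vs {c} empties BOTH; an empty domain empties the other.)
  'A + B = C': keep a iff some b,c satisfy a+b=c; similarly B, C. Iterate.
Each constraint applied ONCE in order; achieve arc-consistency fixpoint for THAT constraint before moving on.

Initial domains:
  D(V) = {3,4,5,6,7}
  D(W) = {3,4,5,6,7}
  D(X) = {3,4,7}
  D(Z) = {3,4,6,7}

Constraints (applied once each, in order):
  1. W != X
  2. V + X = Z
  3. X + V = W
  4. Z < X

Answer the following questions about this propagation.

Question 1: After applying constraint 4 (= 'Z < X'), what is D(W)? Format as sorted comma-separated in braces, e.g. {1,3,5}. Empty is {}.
Answer: {6,7}

Derivation:
Constraint 1 (W != X) on D(W)={3,4,5,6,7} D(X)={3,4,7}: no change
Constraint 2 (V + X = Z) on D(V)={3,4,5,6,7} D(X)={3,4,7} D(Z)={3,4,6,7}: V {3,4,5,6,7}->{3,4}; X {3,4,7}->{3,4}; Z {3,4,6,7}->{6,7}
Constraint 3 (X + V = W) on D(X)={3,4} D(V)={3,4} D(W)={3,4,5,6,7}: W {3,4,5,6,7}->{6,7}
Constraint 4 (Z < X) on D(Z)={6,7} D(X)={3,4}: Z {6,7}->{}; X {3,4}->{}
So after constraint 4: D(W) = {6,7}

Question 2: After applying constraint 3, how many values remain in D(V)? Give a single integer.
Answer: 2

Derivation:
Constraint 1 (W != X) on D(W)={3,4,5,6,7} D(X)={3,4,7}: no change
Constraint 2 (V + X = Z) on D(V)={3,4,5,6,7} D(X)={3,4,7} D(Z)={3,4,6,7}: V {3,4,5,6,7}->{3,4}; X {3,4,7}->{3,4}; Z {3,4,6,7}->{6,7}
Constraint 3 (X + V = W) on D(X)={3,4} D(V)={3,4} D(W)={3,4,5,6,7}: W {3,4,5,6,7}->{6,7}
So after constraint 3: D(V)={3,4}, size = 2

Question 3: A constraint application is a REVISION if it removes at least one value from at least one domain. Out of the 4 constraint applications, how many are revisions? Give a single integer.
Answer: 3

Derivation:
Constraint 1 (W != X) on D(W)={3,4,5,6,7} D(X)={3,4,7}: no change => not a revision
Constraint 2 (V + X = Z) on D(V)={3,4,5,6,7} D(X)={3,4,7} D(Z)={3,4,6,7}: V {3,4,5,6,7}->{3,4}; X {3,4,7}->{3,4}; Z {3,4,6,7}->{6,7} => REVISION
Constraint 3 (X + V = W) on D(X)={3,4} D(V)={3,4} D(W)={3,4,5,6,7}: W {3,4,5,6,7}->{6,7} => REVISION
Constraint 4 (Z < X) on D(Z)={6,7} D(X)={3,4}: Z {6,7}->{}; X {3,4}->{} => REVISION
Total revisions = 3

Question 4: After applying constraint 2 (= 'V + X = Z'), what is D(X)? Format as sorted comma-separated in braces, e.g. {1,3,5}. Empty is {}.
Constraint 1 (W != X) on D(W)={3,4,5,6,7} D(X)={3,4,7}: no change
Constraint 2 (V + X = Z) on D(V)={3,4,5,6,7} D(X)={3,4,7} D(Z)={3,4,6,7}: V {3,4,5,6,7}->{3,4}; X {3,4,7}->{3,4}; Z {3,4,6,7}->{6,7}
So after constraint 2: D(X) = {3,4}

Answer: {3,4}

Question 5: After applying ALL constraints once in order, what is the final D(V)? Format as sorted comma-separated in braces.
Answer: {3,4}

Derivation:
Constraint 1 (W != X) on D(W)={3,4,5,6,7} D(X)={3,4,7}: no change
Constraint 2 (V + X = Z) on D(V)={3,4,5,6,7} D(X)={3,4,7} D(Z)={3,4,6,7}: V {3,4,5,6,7}->{3,4}; X {3,4,7}->{3,4}; Z {3,4,6,7}->{6,7}
Constraint 3 (X + V = W) on D(X)={3,4} D(V)={3,4} D(W)={3,4,5,6,7}: W {3,4,5,6,7}->{6,7}
Constraint 4 (Z < X) on D(Z)={6,7} D(X)={3,4}: Z {6,7}->{}; X {3,4}->{}
So after all 4 constraints: D(V) = {3,4}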